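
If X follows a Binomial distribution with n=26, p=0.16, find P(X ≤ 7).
0.954950

We have X ~ Binomial(n=26, p=0.16).

The CDF gives us P(X ≤ k).

Using the CDF:
P(X ≤ 7) = 0.954950

This means there's approximately a 95.5% chance that X is at most 7.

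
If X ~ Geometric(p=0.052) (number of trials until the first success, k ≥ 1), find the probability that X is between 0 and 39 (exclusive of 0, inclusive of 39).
0.875398

We have X ~ Geometric(p=0.052) (number of trials until the first success, k ≥ 1).

To find P(0 < X ≤ 39), we use:
P(0 < X ≤ 39) = P(X ≤ 39) - P(X ≤ 0)
                 = F(39) - F(0)
                 = 0.875398 - 0.000000
                 = 0.875398

So there's approximately a 87.5% chance that X falls in this range.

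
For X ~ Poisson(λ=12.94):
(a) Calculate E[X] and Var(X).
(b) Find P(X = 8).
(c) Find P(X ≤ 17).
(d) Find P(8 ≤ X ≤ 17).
(a) E[X] = 12.9400, Var(X) = 12.9400
(b) P(X = 8) = 0.046793
(c) P(X ≤ 17) = 0.893733
(d) P(8 ≤ X ≤ 17) = 0.837993

We have X ~ Poisson(λ=12.94).

(a) Moments:
E[X] = 12.9400
Var(X) = 12.9400
σ = √Var(X) = 3.5972

(b) Point probability using PMF:
P(X = 8) = 0.046793

(c) Cumulative probability using CDF:
P(X ≤ 17) = F(17) = 0.893733

(d) Range probability:
P(8 ≤ X ≤ 17) = P(X ≤ 17) - P(X ≤ 7)
                   = F(17) - F(7)
                   = 0.893733 - 0.055740
                   = 0.837993

This means approximately 83.8% of outcomes fall in the interval [8, 17].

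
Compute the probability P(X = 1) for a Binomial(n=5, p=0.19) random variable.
0.408944

We have X ~ Binomial(n=5, p=0.19).

For a Binomial distribution, the PMF gives us the probability of each outcome.

Using the PMF formula:
P(X = 1) = 0.408944

Rounded to 4 decimal places: 0.4089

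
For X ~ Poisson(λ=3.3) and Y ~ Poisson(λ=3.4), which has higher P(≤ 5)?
X has higher probability (P(X ≤ 5) = 0.8829 > P(Y ≤ 5) = 0.8705)

Compute P(≤ 5) for each distribution:

X ~ Poisson(λ=3.3):
P(X ≤ 5) = 0.8829

Y ~ Poisson(λ=3.4):
P(Y ≤ 5) = 0.8705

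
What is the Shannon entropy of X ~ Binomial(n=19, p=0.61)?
2.1719 nats

We have X ~ Binomial(n=19, p=0.61).

The Shannon entropy measures the uncertainty or information content of the distribution.

For a Binomial distribution with n=19, p=0.61:
H(X) = 2.1719 nats

(In bits, this would be 3.1334 bits.)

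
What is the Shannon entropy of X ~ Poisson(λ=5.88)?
2.2888 nats

We have X ~ Poisson(λ=5.88).

The Shannon entropy measures the uncertainty or information content of the distribution.

For a Poisson distribution with λ=5.88:
H(X) = 2.2888 nats

(In bits, this would be 3.3021 bits.)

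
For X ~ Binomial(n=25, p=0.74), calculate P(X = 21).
0.103717

We have X ~ Binomial(n=25, p=0.74).

For a Binomial distribution, the PMF gives us the probability of each outcome.

Using the PMF formula:
P(X = 21) = 0.103717

Rounded to 4 decimal places: 0.1037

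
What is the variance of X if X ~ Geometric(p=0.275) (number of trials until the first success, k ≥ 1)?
9.5868

We have X ~ Geometric(p=0.275) (number of trials until the first success, k ≥ 1).

For a Geometric distribution with p=0.275 (number of trials until the first success, k ≥ 1):
Var(X) = 9.5868

The variance measures the spread of the distribution around the mean.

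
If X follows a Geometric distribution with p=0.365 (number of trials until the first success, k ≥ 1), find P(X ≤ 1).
0.365000

We have X ~ Geometric(p=0.365) (number of trials until the first success, k ≥ 1).

The CDF gives us P(X ≤ k).

Using the CDF:
P(X ≤ 1) = 0.365000

This means there's approximately a 36.5% chance that X is at most 1.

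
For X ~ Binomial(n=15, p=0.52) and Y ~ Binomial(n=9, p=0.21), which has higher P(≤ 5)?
Y has higher probability (P(Y ≤ 5) = 0.9960 > P(X ≤ 5) = 0.1171)

Compute P(≤ 5) for each distribution:

X ~ Binomial(n=15, p=0.52):
P(X ≤ 5) = 0.1171

Y ~ Binomial(n=9, p=0.21):
P(Y ≤ 5) = 0.9960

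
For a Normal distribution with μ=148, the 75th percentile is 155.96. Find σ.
σ = 11.8015

For X ~ Normal(μ, σ), the p-th percentile satisfies x = μ + z_p × σ,
where z_p = Φ⁻¹(p) is the standard normal quantile.

Step 1: z_{0.75} = Φ⁻¹(0.75) = 0.6745

Step 2: Solve for σ:
155.96 = 148 + 0.6745 × σ
σ = (155.96 - 148) / 0.6745
σ = 7.96 / 0.6745
σ = 11.8015

Verification: μ + z × σ = 148 + 0.6745 × 11.8015 = 155.96 ✓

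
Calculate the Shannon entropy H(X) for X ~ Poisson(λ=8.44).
2.4748 nats

We have X ~ Poisson(λ=8.44).

The Shannon entropy measures the uncertainty or information content of the distribution.

For a Poisson distribution with λ=8.44:
H(X) = 2.4748 nats

(In bits, this would be 3.5704 bits.)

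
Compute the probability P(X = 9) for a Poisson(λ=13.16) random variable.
0.062838

We have X ~ Poisson(λ=13.16).

For a Poisson distribution, the PMF gives us the probability of each outcome.

Using the PMF formula:
P(X = 9) = 0.062838

Rounded to 4 decimal places: 0.0628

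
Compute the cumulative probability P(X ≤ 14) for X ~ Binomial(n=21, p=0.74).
0.292666

We have X ~ Binomial(n=21, p=0.74).

The CDF gives us P(X ≤ k).

Using the CDF:
P(X ≤ 14) = 0.292666

This means there's approximately a 29.3% chance that X is at most 14.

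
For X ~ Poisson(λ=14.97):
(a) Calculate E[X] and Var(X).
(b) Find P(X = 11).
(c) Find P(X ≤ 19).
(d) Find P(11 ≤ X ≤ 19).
(a) E[X] = 14.9700, Var(X) = 14.9700
(b) P(X = 11) = 0.066818
(c) P(X ≤ 19) = 0.876885
(d) P(11 ≤ X ≤ 19) = 0.756954

We have X ~ Poisson(λ=14.97).

(a) Moments:
E[X] = 14.9700
Var(X) = 14.9700
σ = √Var(X) = 3.8691

(b) Point probability using PMF:
P(X = 11) = 0.066818

(c) Cumulative probability using CDF:
P(X ≤ 19) = F(19) = 0.876885

(d) Range probability:
P(11 ≤ X ≤ 19) = P(X ≤ 19) - P(X ≤ 10)
                   = F(19) - F(10)
                   = 0.876885 - 0.119930
                   = 0.756954

This means approximately 75.7% of outcomes fall in the interval [11, 19].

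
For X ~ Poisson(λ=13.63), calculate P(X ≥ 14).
0.495875

We have X ~ Poisson(λ=13.63).

For discrete distributions, P(X ≥ 14) = 1 - P(X ≤ 13).

P(X ≤ 13) = 0.504125
P(X ≥ 14) = 1 - 0.504125 = 0.495875

So there's approximately a 49.6% chance that X is at least 14.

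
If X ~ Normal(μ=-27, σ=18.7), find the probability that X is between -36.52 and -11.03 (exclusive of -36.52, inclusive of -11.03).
0.498106

We have X ~ Normal(μ=-27, σ=18.7).

To find P(-36.52 < X ≤ -11.03), we use:
P(-36.52 < X ≤ -11.03) = P(X ≤ -11.03) - P(X ≤ -36.52)
                 = F(-11.03) - F(-36.52)
                 = 0.803450 - 0.305344
                 = 0.498106

So there's approximately a 49.8% chance that X falls in this range.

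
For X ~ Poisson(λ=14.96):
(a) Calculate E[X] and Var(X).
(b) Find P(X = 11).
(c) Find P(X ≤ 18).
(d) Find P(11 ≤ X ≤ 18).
(a) E[X] = 14.9600, Var(X) = 14.9600
(b) P(X = 11) = 0.066996
(c) P(X ≤ 18) = 0.822285
(d) P(11 ≤ X ≤ 18) = 0.701863

We have X ~ Poisson(λ=14.96).

(a) Moments:
E[X] = 14.9600
Var(X) = 14.9600
σ = √Var(X) = 3.8678

(b) Point probability using PMF:
P(X = 11) = 0.066996

(c) Cumulative probability using CDF:
P(X ≤ 18) = F(18) = 0.822285

(d) Range probability:
P(11 ≤ X ≤ 18) = P(X ≤ 18) - P(X ≤ 10)
                   = F(18) - F(10)
                   = 0.822285 - 0.120422
                   = 0.701863

This means approximately 70.2% of outcomes fall in the interval [11, 18].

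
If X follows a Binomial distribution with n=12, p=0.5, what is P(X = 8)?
0.120850

We have X ~ Binomial(n=12, p=0.5).

For a Binomial distribution, the PMF gives us the probability of each outcome.

Using the PMF formula:
P(X = 8) = 0.120850

Rounded to 4 decimal places: 0.1208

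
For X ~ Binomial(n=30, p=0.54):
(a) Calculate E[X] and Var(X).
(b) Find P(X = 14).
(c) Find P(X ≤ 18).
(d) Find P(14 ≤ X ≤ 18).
(a) E[X] = 16.2000, Var(X) = 7.4520
(b) P(X = 14) = 0.104778
(c) P(X ≤ 18) = 0.799625
(d) P(14 ≤ X ≤ 18) = 0.638309

We have X ~ Binomial(n=30, p=0.54).

(a) Moments:
E[X] = 16.2000
Var(X) = 7.4520
σ = √Var(X) = 2.7298

(b) Point probability using PMF:
P(X = 14) = 0.104778

(c) Cumulative probability using CDF:
P(X ≤ 18) = F(18) = 0.799625

(d) Range probability:
P(14 ≤ X ≤ 18) = P(X ≤ 18) - P(X ≤ 13)
                   = F(18) - F(13)
                   = 0.799625 - 0.161315
                   = 0.638309

This means approximately 63.8% of outcomes fall in the interval [14, 18].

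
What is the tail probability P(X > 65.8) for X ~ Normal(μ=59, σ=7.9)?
0.194685

We have X ~ Normal(μ=59, σ=7.9).

P(X > 65.8) = 1 - P(X ≤ 65.8)
                = 1 - F(65.8)
                = 1 - 0.805315
                = 0.194685

So there's approximately a 19.5% chance that X exceeds 65.8.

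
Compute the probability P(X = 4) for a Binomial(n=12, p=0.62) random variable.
0.031801

We have X ~ Binomial(n=12, p=0.62).

For a Binomial distribution, the PMF gives us the probability of each outcome.

Using the PMF formula:
P(X = 4) = 0.031801

Rounded to 4 decimal places: 0.0318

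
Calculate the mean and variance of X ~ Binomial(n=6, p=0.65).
E[X] = 3.9000, Var(X) = 1.3650

We have X ~ Binomial(n=6, p=0.65).

For a Binomial distribution with n=6, p=0.65:

Expected value:
E[X] = 3.9000

Variance:
Var(X) = 1.3650

Standard deviation:
σ = √Var(X) = 1.1683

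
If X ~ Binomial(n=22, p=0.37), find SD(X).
2.2646

We have X ~ Binomial(n=22, p=0.37).

For a Binomial distribution with n=22, p=0.37:
σ = √Var(X) = 2.2646

The standard deviation is the square root of the variance.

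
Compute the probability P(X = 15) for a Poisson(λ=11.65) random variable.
0.065896

We have X ~ Poisson(λ=11.65).

For a Poisson distribution, the PMF gives us the probability of each outcome.

Using the PMF formula:
P(X = 15) = 0.065896

Rounded to 4 decimal places: 0.0659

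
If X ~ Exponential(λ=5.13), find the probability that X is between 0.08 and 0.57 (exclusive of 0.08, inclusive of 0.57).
0.609672

We have X ~ Exponential(λ=5.13).

To find P(0.08 < X ≤ 0.57), we use:
P(0.08 < X ≤ 0.57) = P(X ≤ 0.57) - P(X ≤ 0.08)
                 = F(0.57) - F(0.08)
                 = 0.946287 - 0.336615
                 = 0.609672

So there's approximately a 61.0% chance that X falls in this range.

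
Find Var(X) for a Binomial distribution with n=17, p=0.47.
4.2347

We have X ~ Binomial(n=17, p=0.47).

For a Binomial distribution with n=17, p=0.47:
Var(X) = 4.2347

The variance measures the spread of the distribution around the mean.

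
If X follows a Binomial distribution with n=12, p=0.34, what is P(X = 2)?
0.119658

We have X ~ Binomial(n=12, p=0.34).

For a Binomial distribution, the PMF gives us the probability of each outcome.

Using the PMF formula:
P(X = 2) = 0.119658

Rounded to 4 decimal places: 0.1197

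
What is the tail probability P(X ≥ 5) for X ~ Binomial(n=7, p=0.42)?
0.116916

We have X ~ Binomial(n=7, p=0.42).

For discrete distributions, P(X ≥ 5) = 1 - P(X ≤ 4).

P(X ≤ 4) = 0.883084
P(X ≥ 5) = 1 - 0.883084 = 0.116916

So there's approximately a 11.7% chance that X is at least 5.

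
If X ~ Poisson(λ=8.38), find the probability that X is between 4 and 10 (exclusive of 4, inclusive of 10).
0.696619

We have X ~ Poisson(λ=8.38).

To find P(4 < X ≤ 10), we use:
P(4 < X ≤ 10) = P(X ≤ 10) - P(X ≤ 4)
                 = F(10) - F(4)
                 = 0.776465 - 0.079846
                 = 0.696619

So there's approximately a 69.7% chance that X falls in this range.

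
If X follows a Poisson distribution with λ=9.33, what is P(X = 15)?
0.023975

We have X ~ Poisson(λ=9.33).

For a Poisson distribution, the PMF gives us the probability of each outcome.

Using the PMF formula:
P(X = 15) = 0.023975

Rounded to 4 decimal places: 0.0240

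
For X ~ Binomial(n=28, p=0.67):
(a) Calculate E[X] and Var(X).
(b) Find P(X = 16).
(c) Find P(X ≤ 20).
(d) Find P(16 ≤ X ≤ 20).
(a) E[X] = 18.7600, Var(X) = 6.1908
(b) P(X = 16) = 0.083666
(c) P(X ≤ 20) = 0.753673
(d) P(16 ≤ X ≤ 20) = 0.656566

We have X ~ Binomial(n=28, p=0.67).

(a) Moments:
E[X] = 18.7600
Var(X) = 6.1908
σ = √Var(X) = 2.4881

(b) Point probability using PMF:
P(X = 16) = 0.083666

(c) Cumulative probability using CDF:
P(X ≤ 20) = F(20) = 0.753673

(d) Range probability:
P(16 ≤ X ≤ 20) = P(X ≤ 20) - P(X ≤ 15)
                   = F(20) - F(15)
                   = 0.753673 - 0.097108
                   = 0.656566

This means approximately 65.7% of outcomes fall in the interval [16, 20].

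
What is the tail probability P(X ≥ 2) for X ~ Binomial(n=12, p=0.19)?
0.695706

We have X ~ Binomial(n=12, p=0.19).

For discrete distributions, P(X ≥ 2) = 1 - P(X ≤ 1).

P(X ≤ 1) = 0.304294
P(X ≥ 2) = 1 - 0.304294 = 0.695706

So there's approximately a 69.6% chance that X is at least 2.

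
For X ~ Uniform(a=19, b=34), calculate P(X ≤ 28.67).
0.644667

We have X ~ Uniform(a=19, b=34).

The CDF gives us P(X ≤ k).

Using the CDF:
P(X ≤ 28.67) = 0.644667

This means there's approximately a 64.5% chance that X is at most 28.67.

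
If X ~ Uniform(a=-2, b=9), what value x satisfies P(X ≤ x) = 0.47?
3.1700

We have X ~ Uniform(a=-2, b=9).

We want to find x such that P(X ≤ x) = 0.47.

This is the 47th percentile, which means 47% of values fall below this point.

Using the inverse CDF (quantile function):
x = F⁻¹(0.47) = 3.1700

Verification: P(X ≤ 3.1700) = 0.47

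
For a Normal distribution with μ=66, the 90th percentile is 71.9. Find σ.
σ = 4.6038

For X ~ Normal(μ, σ), the p-th percentile satisfies x = μ + z_p × σ,
where z_p = Φ⁻¹(p) is the standard normal quantile.

Step 1: z_{0.9} = Φ⁻¹(0.9) = 1.2816

Step 2: Solve for σ:
71.9 = 66 + 1.2816 × σ
σ = (71.9 - 66) / 1.2816
σ = 5.90 / 1.2816
σ = 4.6038

Verification: μ + z × σ = 66 + 1.2816 × 4.6038 = 71.90 ✓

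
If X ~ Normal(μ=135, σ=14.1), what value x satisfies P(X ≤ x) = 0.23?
124.5823

We have X ~ Normal(μ=135, σ=14.1).

We want to find x such that P(X ≤ x) = 0.23.

This is the 23rd percentile, which means 23% of values fall below this point.

Using the inverse CDF (quantile function):
x = F⁻¹(0.23) = 124.5823

Verification: P(X ≤ 124.5823) = 0.23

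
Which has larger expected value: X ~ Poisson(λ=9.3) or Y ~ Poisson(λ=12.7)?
Y has larger mean (12.7000 > 9.3000)

Compute the expected value for each distribution:

X ~ Poisson(λ=9.3):
E[X] = 9.3000

Y ~ Poisson(λ=12.7):
E[Y] = 12.7000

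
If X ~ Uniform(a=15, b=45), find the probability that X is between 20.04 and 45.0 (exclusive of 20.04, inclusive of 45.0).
0.832000

We have X ~ Uniform(a=15, b=45).

To find P(20.04 < X ≤ 45.0), we use:
P(20.04 < X ≤ 45.0) = P(X ≤ 45.0) - P(X ≤ 20.04)
                 = F(45.0) - F(20.04)
                 = 1.000000 - 0.168000
                 = 0.832000

So there's approximately a 83.2% chance that X falls in this range.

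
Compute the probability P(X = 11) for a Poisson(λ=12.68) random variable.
0.106243

We have X ~ Poisson(λ=12.68).

For a Poisson distribution, the PMF gives us the probability of each outcome.

Using the PMF formula:
P(X = 11) = 0.106243

Rounded to 4 decimal places: 0.1062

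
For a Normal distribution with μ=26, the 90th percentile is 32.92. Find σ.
σ = 5.3997

For X ~ Normal(μ, σ), the p-th percentile satisfies x = μ + z_p × σ,
where z_p = Φ⁻¹(p) is the standard normal quantile.

Step 1: z_{0.9} = Φ⁻¹(0.9) = 1.2816

Step 2: Solve for σ:
32.92 = 26 + 1.2816 × σ
σ = (32.92 - 26) / 1.2816
σ = 6.92 / 1.2816
σ = 5.3997

Verification: μ + z × σ = 26 + 1.2816 × 5.3997 = 32.92 ✓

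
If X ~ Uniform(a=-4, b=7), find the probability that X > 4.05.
0.268182

We have X ~ Uniform(a=-4, b=7).

P(X > 4.05) = 1 - P(X ≤ 4.05)
                = 1 - F(4.05)
                = 1 - 0.731818
                = 0.268182

So there's approximately a 26.8% chance that X exceeds 4.05.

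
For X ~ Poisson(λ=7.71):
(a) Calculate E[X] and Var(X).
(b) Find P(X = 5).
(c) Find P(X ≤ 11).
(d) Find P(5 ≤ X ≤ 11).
(a) E[X] = 7.7100, Var(X) = 7.7100
(b) P(X = 5) = 0.101784
(c) P(X ≤ 11) = 0.907866
(d) P(5 ≤ X ≤ 11) = 0.790383

We have X ~ Poisson(λ=7.71).

(a) Moments:
E[X] = 7.7100
Var(X) = 7.7100
σ = √Var(X) = 2.7767

(b) Point probability using PMF:
P(X = 5) = 0.101784

(c) Cumulative probability using CDF:
P(X ≤ 11) = F(11) = 0.907866

(d) Range probability:
P(5 ≤ X ≤ 11) = P(X ≤ 11) - P(X ≤ 4)
                   = F(11) - F(4)
                   = 0.907866 - 0.117483
                   = 0.790383

This means approximately 79.0% of outcomes fall in the interval [5, 11].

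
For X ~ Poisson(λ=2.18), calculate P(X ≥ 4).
0.176729

We have X ~ Poisson(λ=2.18).

For discrete distributions, P(X ≥ 4) = 1 - P(X ≤ 3).

P(X ≤ 3) = 0.823271
P(X ≥ 4) = 1 - 0.823271 = 0.176729

So there's approximately a 17.7% chance that X is at least 4.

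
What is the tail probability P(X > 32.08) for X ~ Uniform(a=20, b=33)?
0.070769

We have X ~ Uniform(a=20, b=33).

P(X > 32.08) = 1 - P(X ≤ 32.08)
                = 1 - F(32.08)
                = 1 - 0.929231
                = 0.070769

So there's approximately a 7.1% chance that X exceeds 32.08.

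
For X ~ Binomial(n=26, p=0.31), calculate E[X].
8.0600

We have X ~ Binomial(n=26, p=0.31).

For a Binomial distribution with n=26, p=0.31:
E[X] = 8.0600

This is the expected (average) value of X.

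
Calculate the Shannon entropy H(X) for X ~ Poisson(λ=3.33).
1.9883 nats

We have X ~ Poisson(λ=3.33).

The Shannon entropy measures the uncertainty or information content of the distribution.

For a Poisson distribution with λ=3.33:
H(X) = 1.9883 nats

(In bits, this would be 2.8685 bits.)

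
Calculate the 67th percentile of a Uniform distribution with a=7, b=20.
15.7100

We have X ~ Uniform(a=7, b=20).

We want to find x such that P(X ≤ x) = 0.67.

This is the 67th percentile, which means 67% of values fall below this point.

Using the inverse CDF (quantile function):
x = F⁻¹(0.67) = 15.7100

Verification: P(X ≤ 15.7100) = 0.67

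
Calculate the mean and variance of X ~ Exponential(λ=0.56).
E[X] = 1.7857, Var(X) = 3.1888

We have X ~ Exponential(λ=0.56).

For an Exponential distribution with λ=0.56:

Expected value:
E[X] = 1.7857

Variance:
Var(X) = 3.1888

Standard deviation:
σ = √Var(X) = 1.7857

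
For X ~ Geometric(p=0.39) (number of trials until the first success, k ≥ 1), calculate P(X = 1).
0.390000

We have X ~ Geometric(p=0.39) (number of trials until the first success, k ≥ 1).

For a Geometric distribution, the PMF gives us the probability of each outcome.

Using the PMF formula:
P(X = 1) = 0.390000

Rounded to 4 decimal places: 0.3900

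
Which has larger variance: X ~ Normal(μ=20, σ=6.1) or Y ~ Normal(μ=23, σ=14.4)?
Y has larger variance (207.3600 > 37.2100)

Compute the variance for each distribution:

X ~ Normal(μ=20, σ=6.1):
Var(X) = 37.2100

Y ~ Normal(μ=23, σ=14.4):
Var(Y) = 207.3600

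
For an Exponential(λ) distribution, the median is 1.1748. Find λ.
λ = 0.5900

For X ~ Exponential(λ), the CDF is F(x) = 1 - e^(-λx).
The median m satisfies F(m) = 0.5:
1 - e^(-λm) = 0.5
e^(-λm) = 0.5
λm = ln(2)
m = ln(2) / λ

Given m = 1.1748:
λ = ln(2) / 1.1748 = 0.693147 / 1.1748 = 0.5900

Verification: ln(2) / 0.5900 = 1.1748 ✓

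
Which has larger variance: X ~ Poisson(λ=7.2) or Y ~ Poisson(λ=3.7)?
X has larger variance (7.2000 > 3.7000)

Compute the variance for each distribution:

X ~ Poisson(λ=7.2):
Var(X) = 7.2000

Y ~ Poisson(λ=3.7):
Var(Y) = 3.7000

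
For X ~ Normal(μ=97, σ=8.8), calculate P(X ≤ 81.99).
0.044034

We have X ~ Normal(μ=97, σ=8.8).

The CDF gives us P(X ≤ k).

Using the CDF:
P(X ≤ 81.99) = 0.044034

This means there's approximately a 4.4% chance that X is at most 81.99.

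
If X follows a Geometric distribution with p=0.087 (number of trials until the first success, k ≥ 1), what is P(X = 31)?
0.005671

We have X ~ Geometric(p=0.087) (number of trials until the first success, k ≥ 1).

For a Geometric distribution, the PMF gives us the probability of each outcome.

Using the PMF formula:
P(X = 31) = 0.005671

Rounded to 4 decimal places: 0.0057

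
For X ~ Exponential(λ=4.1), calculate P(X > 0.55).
0.104874

We have X ~ Exponential(λ=4.1).

P(X > 0.55) = 1 - P(X ≤ 0.55)
                = 1 - F(0.55)
                = 1 - 0.895126
                = 0.104874

So there's approximately a 10.5% chance that X exceeds 0.55.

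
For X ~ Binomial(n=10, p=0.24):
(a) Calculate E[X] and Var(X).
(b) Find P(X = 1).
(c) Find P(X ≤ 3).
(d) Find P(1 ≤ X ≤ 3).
(a) E[X] = 2.4000, Var(X) = 1.8240
(b) P(X = 1) = 0.203018
(c) P(X ≤ 3) = 0.798751
(d) P(1 ≤ X ≤ 3) = 0.734462

We have X ~ Binomial(n=10, p=0.24).

(a) Moments:
E[X] = 2.4000
Var(X) = 1.8240
σ = √Var(X) = 1.3506

(b) Point probability using PMF:
P(X = 1) = 0.203018

(c) Cumulative probability using CDF:
P(X ≤ 3) = F(3) = 0.798751

(d) Range probability:
P(1 ≤ X ≤ 3) = P(X ≤ 3) - P(X ≤ 0)
                   = F(3) - F(0)
                   = 0.798751 - 0.064289
                   = 0.734462

This means approximately 73.4% of outcomes fall in the interval [1, 3].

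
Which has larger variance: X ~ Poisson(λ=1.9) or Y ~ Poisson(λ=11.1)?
Y has larger variance (11.1000 > 1.9000)

Compute the variance for each distribution:

X ~ Poisson(λ=1.9):
Var(X) = 1.9000

Y ~ Poisson(λ=11.1):
Var(Y) = 11.1000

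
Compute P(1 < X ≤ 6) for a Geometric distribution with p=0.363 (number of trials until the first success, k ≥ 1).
0.570191

We have X ~ Geometric(p=0.363) (number of trials until the first success, k ≥ 1).

To find P(1 < X ≤ 6), we use:
P(1 < X ≤ 6) = P(X ≤ 6) - P(X ≤ 1)
                 = F(6) - F(1)
                 = 0.933191 - 0.363000
                 = 0.570191

So there's approximately a 57.0% chance that X falls in this range.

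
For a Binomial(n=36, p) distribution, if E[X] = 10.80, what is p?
p = 0.3

For a Binomial(n, p) distribution:
E[X] = n × p

Given n = 36 and E[X] = 10.80:
10.80 = 36 × p
p = 10.80 / 36 = 0.3

Verification: Binomial(36, 0.3) has E[X] = 10.80 ✓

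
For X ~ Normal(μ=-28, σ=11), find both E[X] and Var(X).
E[X] = -28.0000, Var(X) = 121.0000

We have X ~ Normal(μ=-28, σ=11).

For a Normal distribution with μ=-28, σ=11:

Expected value:
E[X] = -28.0000

Variance:
Var(X) = 121.0000

Standard deviation:
σ = √Var(X) = 11.0000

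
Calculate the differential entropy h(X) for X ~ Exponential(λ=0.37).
1.9943 nats

We have X ~ Exponential(λ=0.37).

The differential entropy measures the uncertainty or information content of the distribution.

For an Exponential distribution with λ=0.37:
h(X) = 1.9943 nats

(In bits, this would be 2.8771 bits.)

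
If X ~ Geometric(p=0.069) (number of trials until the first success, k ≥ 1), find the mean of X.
14.4928

We have X ~ Geometric(p=0.069) (number of trials until the first success, k ≥ 1).

For a Geometric distribution with p=0.069 (number of trials until the first success, k ≥ 1):
E[X] = 14.4928

This is the expected (average) value of X.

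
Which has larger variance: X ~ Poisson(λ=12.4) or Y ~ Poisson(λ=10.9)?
X has larger variance (12.4000 > 10.9000)

Compute the variance for each distribution:

X ~ Poisson(λ=12.4):
Var(X) = 12.4000

Y ~ Poisson(λ=10.9):
Var(Y) = 10.9000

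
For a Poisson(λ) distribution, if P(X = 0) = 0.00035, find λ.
λ = 7.9576

For a Poisson(λ) distribution, the PMF at 0 is:
P(X = 0) = λ^0 e^(-λ) / 0! = e^(-λ)

Given P(X = 0) = 0.00035:
e^(-λ) = 0.00035
-λ = ln(0.00035)
λ = -ln(0.00035) = 7.9576

Verification: e^(-7.9576) = 0.00035 ✓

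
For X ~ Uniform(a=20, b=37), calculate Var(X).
24.0833

We have X ~ Uniform(a=20, b=37).

For a Uniform distribution with a=20, b=37:
Var(X) = 24.0833

The variance measures the spread of the distribution around the mean.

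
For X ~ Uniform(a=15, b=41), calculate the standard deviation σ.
7.5056

We have X ~ Uniform(a=15, b=41).

For a Uniform distribution with a=15, b=41:
σ = √Var(X) = 7.5056

The standard deviation is the square root of the variance.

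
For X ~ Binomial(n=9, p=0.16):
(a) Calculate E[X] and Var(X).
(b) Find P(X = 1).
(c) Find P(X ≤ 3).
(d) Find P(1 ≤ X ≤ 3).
(a) E[X] = 1.4400, Var(X) = 1.2096
(b) P(X = 1) = 0.356941
(c) P(X ≤ 3) = 0.957981
(d) P(1 ≤ X ≤ 3) = 0.749766

We have X ~ Binomial(n=9, p=0.16).

(a) Moments:
E[X] = 1.4400
Var(X) = 1.2096
σ = √Var(X) = 1.0998

(b) Point probability using PMF:
P(X = 1) = 0.356941

(c) Cumulative probability using CDF:
P(X ≤ 3) = F(3) = 0.957981

(d) Range probability:
P(1 ≤ X ≤ 3) = P(X ≤ 3) - P(X ≤ 0)
                   = F(3) - F(0)
                   = 0.957981 - 0.208216
                   = 0.749766

This means approximately 75.0% of outcomes fall in the interval [1, 3].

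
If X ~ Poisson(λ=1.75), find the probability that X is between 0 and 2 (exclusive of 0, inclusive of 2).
0.570196

We have X ~ Poisson(λ=1.75).

To find P(0 < X ≤ 2), we use:
P(0 < X ≤ 2) = P(X ≤ 2) - P(X ≤ 0)
                 = F(2) - F(0)
                 = 0.743970 - 0.173774
                 = 0.570196

So there's approximately a 57.0% chance that X falls in this range.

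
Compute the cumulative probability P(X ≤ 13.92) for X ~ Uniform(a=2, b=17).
0.794667

We have X ~ Uniform(a=2, b=17).

The CDF gives us P(X ≤ k).

Using the CDF:
P(X ≤ 13.92) = 0.794667

This means there's approximately a 79.5% chance that X is at most 13.92.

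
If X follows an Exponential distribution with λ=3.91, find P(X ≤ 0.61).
0.907920

We have X ~ Exponential(λ=3.91).

The CDF gives us P(X ≤ k).

Using the CDF:
P(X ≤ 0.61) = 0.907920

This means there's approximately a 90.8% chance that X is at most 0.61.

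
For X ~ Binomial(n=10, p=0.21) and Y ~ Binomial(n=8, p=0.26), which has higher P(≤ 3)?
Y has higher probability (P(Y ≤ 3) = 0.8719 > P(X ≤ 3) = 0.8609)

Compute P(≤ 3) for each distribution:

X ~ Binomial(n=10, p=0.21):
P(X ≤ 3) = 0.8609

Y ~ Binomial(n=8, p=0.26):
P(Y ≤ 3) = 0.8719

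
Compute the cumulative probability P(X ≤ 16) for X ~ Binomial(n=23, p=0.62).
0.831632

We have X ~ Binomial(n=23, p=0.62).

The CDF gives us P(X ≤ k).

Using the CDF:
P(X ≤ 16) = 0.831632

This means there's approximately a 83.2% chance that X is at most 16.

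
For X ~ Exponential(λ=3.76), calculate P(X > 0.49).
0.158437

We have X ~ Exponential(λ=3.76).

P(X > 0.49) = 1 - P(X ≤ 0.49)
                = 1 - F(0.49)
                = 1 - 0.841563
                = 0.158437

So there's approximately a 15.8% chance that X exceeds 0.49.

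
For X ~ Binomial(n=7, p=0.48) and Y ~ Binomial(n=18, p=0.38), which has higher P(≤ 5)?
X has higher probability (P(X ≤ 5) = 0.9496 > P(Y ≤ 5) = 0.2621)

Compute P(≤ 5) for each distribution:

X ~ Binomial(n=7, p=0.48):
P(X ≤ 5) = 0.9496

Y ~ Binomial(n=18, p=0.38):
P(Y ≤ 5) = 0.2621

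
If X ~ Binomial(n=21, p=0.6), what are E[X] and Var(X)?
E[X] = 12.6000, Var(X) = 5.0400

We have X ~ Binomial(n=21, p=0.6).

For a Binomial distribution with n=21, p=0.6:

Expected value:
E[X] = 12.6000

Variance:
Var(X) = 5.0400

Standard deviation:
σ = √Var(X) = 2.2450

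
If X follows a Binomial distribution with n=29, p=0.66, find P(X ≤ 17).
0.256452

We have X ~ Binomial(n=29, p=0.66).

The CDF gives us P(X ≤ k).

Using the CDF:
P(X ≤ 17) = 0.256452

This means there's approximately a 25.6% chance that X is at most 17.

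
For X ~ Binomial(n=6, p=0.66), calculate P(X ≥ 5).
0.338130

We have X ~ Binomial(n=6, p=0.66).

For discrete distributions, P(X ≥ 5) = 1 - P(X ≤ 4).

P(X ≤ 4) = 0.661870
P(X ≥ 5) = 1 - 0.661870 = 0.338130

So there's approximately a 33.8% chance that X is at least 5.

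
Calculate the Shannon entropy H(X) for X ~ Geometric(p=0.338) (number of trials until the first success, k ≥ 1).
1.8926 nats

We have X ~ Geometric(p=0.338) (number of trials until the first success, k ≥ 1).

The Shannon entropy measures the uncertainty or information content of the distribution.

For a Geometric distribution with p=0.338 (number of trials until the first success, k ≥ 1):
H(X) = 1.8926 nats

(In bits, this would be 2.7304 bits.)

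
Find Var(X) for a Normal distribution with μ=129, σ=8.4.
70.5600

We have X ~ Normal(μ=129, σ=8.4).

For a Normal distribution with μ=129, σ=8.4:
Var(X) = 70.5600

The variance measures the spread of the distribution around the mean.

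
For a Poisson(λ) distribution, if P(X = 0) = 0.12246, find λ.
λ = 2.1000

For a Poisson(λ) distribution, the PMF at 0 is:
P(X = 0) = λ^0 e^(-λ) / 0! = e^(-λ)

Given P(X = 0) = 0.12246:
e^(-λ) = 0.12246
-λ = ln(0.12246)
λ = -ln(0.12246) = 2.1000

Verification: e^(-2.1000) = 0.12246 ✓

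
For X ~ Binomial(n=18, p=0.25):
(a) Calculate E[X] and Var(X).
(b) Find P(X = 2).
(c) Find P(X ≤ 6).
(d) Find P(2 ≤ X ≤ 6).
(a) E[X] = 4.5000, Var(X) = 3.3750
(b) P(X = 2) = 0.095841
(c) P(X ≤ 6) = 0.861015
(d) P(2 ≤ X ≤ 6) = 0.821551

We have X ~ Binomial(n=18, p=0.25).

(a) Moments:
E[X] = 4.5000
Var(X) = 3.3750
σ = √Var(X) = 1.8371

(b) Point probability using PMF:
P(X = 2) = 0.095841

(c) Cumulative probability using CDF:
P(X ≤ 6) = F(6) = 0.861015

(d) Range probability:
P(2 ≤ X ≤ 6) = P(X ≤ 6) - P(X ≤ 1)
                   = F(6) - F(1)
                   = 0.861015 - 0.039464
                   = 0.821551

This means approximately 82.2% of outcomes fall in the interval [2, 6].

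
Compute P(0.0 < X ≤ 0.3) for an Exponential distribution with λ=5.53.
0.809671

We have X ~ Exponential(λ=5.53).

To find P(0.0 < X ≤ 0.3), we use:
P(0.0 < X ≤ 0.3) = P(X ≤ 0.3) - P(X ≤ 0.0)
                 = F(0.3) - F(0.0)
                 = 0.809671 - 0.000000
                 = 0.809671

So there's approximately a 81.0% chance that X falls in this range.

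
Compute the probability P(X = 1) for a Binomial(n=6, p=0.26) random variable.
0.346165

We have X ~ Binomial(n=6, p=0.26).

For a Binomial distribution, the PMF gives us the probability of each outcome.

Using the PMF formula:
P(X = 1) = 0.346165

Rounded to 4 decimal places: 0.3462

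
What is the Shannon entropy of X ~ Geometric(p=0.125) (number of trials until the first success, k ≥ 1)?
3.0142 nats

We have X ~ Geometric(p=0.125) (number of trials until the first success, k ≥ 1).

The Shannon entropy measures the uncertainty or information content of the distribution.

For a Geometric distribution with p=0.125 (number of trials until the first success, k ≥ 1):
H(X) = 3.0142 nats

(In bits, this would be 4.3485 bits.)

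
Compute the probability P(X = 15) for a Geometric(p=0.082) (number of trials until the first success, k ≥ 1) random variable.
0.024752

We have X ~ Geometric(p=0.082) (number of trials until the first success, k ≥ 1).

For a Geometric distribution, the PMF gives us the probability of each outcome.

Using the PMF formula:
P(X = 15) = 0.024752

Rounded to 4 decimal places: 0.0248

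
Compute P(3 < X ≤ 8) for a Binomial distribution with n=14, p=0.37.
0.787300

We have X ~ Binomial(n=14, p=0.37).

To find P(3 < X ≤ 8), we use:
P(3 < X ≤ 8) = P(X ≤ 8) - P(X ≤ 3)
                 = F(8) - F(3)
                 = 0.964716 - 0.177416
                 = 0.787300

So there's approximately a 78.7% chance that X falls in this range.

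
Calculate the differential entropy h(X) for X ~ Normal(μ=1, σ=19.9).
4.4097 nats

We have X ~ Normal(μ=1, σ=19.9).

The differential entropy measures the uncertainty or information content of the distribution.

For a Normal distribution with μ=1, σ=19.9:
h(X) = 4.4097 nats

(In bits, this would be 6.3618 bits.)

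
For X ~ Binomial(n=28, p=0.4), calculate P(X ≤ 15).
0.950051

We have X ~ Binomial(n=28, p=0.4).

The CDF gives us P(X ≤ k).

Using the CDF:
P(X ≤ 15) = 0.950051

This means there's approximately a 95.0% chance that X is at most 15.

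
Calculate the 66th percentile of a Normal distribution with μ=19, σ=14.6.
25.0220

We have X ~ Normal(μ=19, σ=14.6).

We want to find x such that P(X ≤ x) = 0.66.

This is the 66th percentile, which means 66% of values fall below this point.

Using the inverse CDF (quantile function):
x = F⁻¹(0.66) = 25.0220

Verification: P(X ≤ 25.0220) = 0.66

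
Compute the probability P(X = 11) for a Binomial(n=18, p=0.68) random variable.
0.157182

We have X ~ Binomial(n=18, p=0.68).

For a Binomial distribution, the PMF gives us the probability of each outcome.

Using the PMF formula:
P(X = 11) = 0.157182

Rounded to 4 decimal places: 0.1572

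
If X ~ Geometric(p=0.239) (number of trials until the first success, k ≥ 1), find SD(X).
3.6500

We have X ~ Geometric(p=0.239) (number of trials until the first success, k ≥ 1).

For a Geometric distribution with p=0.239 (number of trials until the first success, k ≥ 1):
σ = √Var(X) = 3.6500

The standard deviation is the square root of the variance.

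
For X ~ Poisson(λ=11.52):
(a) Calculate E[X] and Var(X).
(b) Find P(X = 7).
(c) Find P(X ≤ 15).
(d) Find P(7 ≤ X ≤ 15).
(a) E[X] = 11.5200, Var(X) = 11.5200
(b) P(X = 7) = 0.053047
(c) P(X ≤ 15) = 0.877030
(d) P(7 ≤ X ≤ 15) = 0.817408

We have X ~ Poisson(λ=11.52).

(a) Moments:
E[X] = 11.5200
Var(X) = 11.5200
σ = √Var(X) = 3.3941

(b) Point probability using PMF:
P(X = 7) = 0.053047

(c) Cumulative probability using CDF:
P(X ≤ 15) = F(15) = 0.877030

(d) Range probability:
P(7 ≤ X ≤ 15) = P(X ≤ 15) - P(X ≤ 6)
                   = F(15) - F(6)
                   = 0.877030 - 0.059622
                   = 0.817408

This means approximately 81.7% of outcomes fall in the interval [7, 15].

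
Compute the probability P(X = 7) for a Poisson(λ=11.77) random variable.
0.048013

We have X ~ Poisson(λ=11.77).

For a Poisson distribution, the PMF gives us the probability of each outcome.

Using the PMF formula:
P(X = 7) = 0.048013

Rounded to 4 decimal places: 0.0480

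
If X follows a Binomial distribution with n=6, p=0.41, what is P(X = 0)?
0.042181

We have X ~ Binomial(n=6, p=0.41).

For a Binomial distribution, the PMF gives us the probability of each outcome.

Using the PMF formula:
P(X = 0) = 0.042181

Rounded to 4 decimal places: 0.0422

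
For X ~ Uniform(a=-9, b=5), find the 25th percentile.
-5.5000

We have X ~ Uniform(a=-9, b=5).

We want to find x such that P(X ≤ x) = 0.25.

This is the 25th percentile, which means 25% of values fall below this point.

Using the inverse CDF (quantile function):
x = F⁻¹(0.25) = -5.5000

Verification: P(X ≤ -5.5000) = 0.25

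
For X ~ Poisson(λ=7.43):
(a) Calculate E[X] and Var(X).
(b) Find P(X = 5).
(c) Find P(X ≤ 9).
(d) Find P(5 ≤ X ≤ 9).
(a) E[X] = 7.4300, Var(X) = 7.4300
(b) P(X = 5) = 0.111932
(c) P(X ≤ 9) = 0.784362
(d) P(5 ≤ X ≤ 9) = 0.647112

We have X ~ Poisson(λ=7.43).

(a) Moments:
E[X] = 7.4300
Var(X) = 7.4300
σ = √Var(X) = 2.7258

(b) Point probability using PMF:
P(X = 5) = 0.111932

(c) Cumulative probability using CDF:
P(X ≤ 9) = F(9) = 0.784362

(d) Range probability:
P(5 ≤ X ≤ 9) = P(X ≤ 9) - P(X ≤ 4)
                   = F(9) - F(4)
                   = 0.784362 - 0.137250
                   = 0.647112

This means approximately 64.7% of outcomes fall in the interval [5, 9].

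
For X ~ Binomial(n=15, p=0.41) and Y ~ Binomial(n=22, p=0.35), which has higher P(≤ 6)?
X has higher probability (P(X ≤ 6) = 0.5786 > P(Y ≤ 6) = 0.3022)

Compute P(≤ 6) for each distribution:

X ~ Binomial(n=15, p=0.41):
P(X ≤ 6) = 0.5786

Y ~ Binomial(n=22, p=0.35):
P(Y ≤ 6) = 0.3022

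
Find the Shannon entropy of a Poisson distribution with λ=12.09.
2.6579 nats

We have X ~ Poisson(λ=12.09).

The Shannon entropy measures the uncertainty or information content of the distribution.

For a Poisson distribution with λ=12.09:
H(X) = 2.6579 nats

(In bits, this would be 3.8346 bits.)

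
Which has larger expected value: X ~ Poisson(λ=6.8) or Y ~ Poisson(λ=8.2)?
Y has larger mean (8.2000 > 6.8000)

Compute the expected value for each distribution:

X ~ Poisson(λ=6.8):
E[X] = 6.8000

Y ~ Poisson(λ=8.2):
E[Y] = 8.2000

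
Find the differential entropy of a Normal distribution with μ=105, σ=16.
4.1915 nats

We have X ~ Normal(μ=105, σ=16).

The differential entropy measures the uncertainty or information content of the distribution.

For a Normal distribution with μ=105, σ=16:
h(X) = 4.1915 nats

(In bits, this would be 6.0471 bits.)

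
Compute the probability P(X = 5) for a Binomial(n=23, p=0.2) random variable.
0.193973

We have X ~ Binomial(n=23, p=0.2).

For a Binomial distribution, the PMF gives us the probability of each outcome.

Using the PMF formula:
P(X = 5) = 0.193973

Rounded to 4 decimal places: 0.1940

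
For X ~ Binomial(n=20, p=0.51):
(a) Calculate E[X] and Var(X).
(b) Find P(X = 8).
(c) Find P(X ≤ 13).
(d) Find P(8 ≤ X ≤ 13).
(a) E[X] = 10.2000, Var(X) = 4.9980
(b) P(X = 8) = 0.110454
(c) P(X ≤ 13) = 0.931246
(d) P(8 ≤ X ≤ 13) = 0.817927

We have X ~ Binomial(n=20, p=0.51).

(a) Moments:
E[X] = 10.2000
Var(X) = 4.9980
σ = √Var(X) = 2.2356

(b) Point probability using PMF:
P(X = 8) = 0.110454

(c) Cumulative probability using CDF:
P(X ≤ 13) = F(13) = 0.931246

(d) Range probability:
P(8 ≤ X ≤ 13) = P(X ≤ 13) - P(X ≤ 7)
                   = F(13) - F(7)
                   = 0.931246 - 0.113319
                   = 0.817927

This means approximately 81.8% of outcomes fall in the interval [8, 13].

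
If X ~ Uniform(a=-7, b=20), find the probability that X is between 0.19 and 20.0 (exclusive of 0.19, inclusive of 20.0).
0.733704

We have X ~ Uniform(a=-7, b=20).

To find P(0.19 < X ≤ 20.0), we use:
P(0.19 < X ≤ 20.0) = P(X ≤ 20.0) - P(X ≤ 0.19)
                 = F(20.0) - F(0.19)
                 = 1.000000 - 0.266296
                 = 0.733704

So there's approximately a 73.4% chance that X falls in this range.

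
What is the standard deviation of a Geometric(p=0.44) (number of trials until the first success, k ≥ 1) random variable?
1.7008

We have X ~ Geometric(p=0.44) (number of trials until the first success, k ≥ 1).

For a Geometric distribution with p=0.44 (number of trials until the first success, k ≥ 1):
σ = √Var(X) = 1.7008

The standard deviation is the square root of the variance.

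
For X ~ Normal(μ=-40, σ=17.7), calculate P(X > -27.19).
0.234616

We have X ~ Normal(μ=-40, σ=17.7).

P(X > -27.19) = 1 - P(X ≤ -27.19)
                = 1 - F(-27.19)
                = 1 - 0.765384
                = 0.234616

So there's approximately a 23.5% chance that X exceeds -27.19.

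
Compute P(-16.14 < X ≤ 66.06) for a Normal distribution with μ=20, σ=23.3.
0.915527

We have X ~ Normal(μ=20, σ=23.3).

To find P(-16.14 < X ≤ 66.06), we use:
P(-16.14 < X ≤ 66.06) = P(X ≤ 66.06) - P(X ≤ -16.14)
                 = F(66.06) - F(-16.14)
                 = 0.975969 - 0.060442
                 = 0.915527

So there's approximately a 91.6% chance that X falls in this range.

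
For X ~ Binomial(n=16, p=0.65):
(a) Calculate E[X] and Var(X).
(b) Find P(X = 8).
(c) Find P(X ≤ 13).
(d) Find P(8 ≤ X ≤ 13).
(a) E[X] = 10.4000, Var(X) = 3.6400
(b) P(X = 8) = 0.092348
(c) P(X ≤ 13) = 0.954910
(d) P(8 ≤ X ≤ 13) = 0.887853

We have X ~ Binomial(n=16, p=0.65).

(a) Moments:
E[X] = 10.4000
Var(X) = 3.6400
σ = √Var(X) = 1.9079

(b) Point probability using PMF:
P(X = 8) = 0.092348

(c) Cumulative probability using CDF:
P(X ≤ 13) = F(13) = 0.954910

(d) Range probability:
P(8 ≤ X ≤ 13) = P(X ≤ 13) - P(X ≤ 7)
                   = F(13) - F(7)
                   = 0.954910 - 0.067057
                   = 0.887853

This means approximately 88.8% of outcomes fall in the interval [8, 13].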